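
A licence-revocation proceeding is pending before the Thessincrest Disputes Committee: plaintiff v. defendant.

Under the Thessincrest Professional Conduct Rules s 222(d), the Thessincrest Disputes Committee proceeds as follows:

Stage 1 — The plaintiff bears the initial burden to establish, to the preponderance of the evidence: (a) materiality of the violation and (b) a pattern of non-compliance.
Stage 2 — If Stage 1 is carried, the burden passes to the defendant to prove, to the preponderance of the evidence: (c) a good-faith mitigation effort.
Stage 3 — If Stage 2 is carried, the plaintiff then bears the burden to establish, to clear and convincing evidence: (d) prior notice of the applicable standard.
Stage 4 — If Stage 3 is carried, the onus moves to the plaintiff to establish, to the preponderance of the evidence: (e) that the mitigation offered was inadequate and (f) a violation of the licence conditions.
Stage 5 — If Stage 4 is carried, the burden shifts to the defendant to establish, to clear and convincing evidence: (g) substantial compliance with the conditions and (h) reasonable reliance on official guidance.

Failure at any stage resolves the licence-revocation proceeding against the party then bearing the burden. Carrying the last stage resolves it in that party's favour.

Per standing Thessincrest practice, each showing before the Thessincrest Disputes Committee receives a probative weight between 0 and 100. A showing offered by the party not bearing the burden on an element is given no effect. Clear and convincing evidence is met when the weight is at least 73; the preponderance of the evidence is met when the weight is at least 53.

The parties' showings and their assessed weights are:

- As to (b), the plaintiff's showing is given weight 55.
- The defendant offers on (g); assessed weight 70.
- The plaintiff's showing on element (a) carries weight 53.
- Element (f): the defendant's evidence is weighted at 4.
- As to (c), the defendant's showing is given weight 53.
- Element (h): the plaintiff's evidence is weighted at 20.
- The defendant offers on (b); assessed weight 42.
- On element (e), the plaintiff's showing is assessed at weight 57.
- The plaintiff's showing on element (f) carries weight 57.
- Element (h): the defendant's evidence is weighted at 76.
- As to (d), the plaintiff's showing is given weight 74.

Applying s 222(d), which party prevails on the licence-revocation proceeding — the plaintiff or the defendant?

plaintiff

Stage 1 — burden on plaintiff; standard: the preponderance of the evidence (weight is at least 53).
    (a): 53 ≥ 53 [met]
    (b): 55 (defendant's 42 disregarded) ≥ 53 [met]
  Stage 1 is satisfied; the onus moves to the defendant.
Stage 2 — burden on defendant; standard: the preponderance of the evidence (weight is at least 53).
    (c): 53 ≥ 53 [met]
  Stage 2 carried; the burden shifts to the plaintiff.
Stage 3 — burden on plaintiff; standard: clear and convincing evidence (weight is at least 73).
    (d): 74 ≥ 73 [met]
  All elements met. The plaintiff retains the burden for Stage 4.
Stage 4 — burden on plaintiff; standard: the preponderance of the evidence (weight is at least 53).
    (e): 57 ≥ 53 [met]
    (f): 57 (defendant's 4 disregarded) ≥ 53 [met]
  The plaintiff carries Stage 4; the defendant now bears the burden.
Stage 5 — burden on defendant; standard: clear and convincing evidence (weight is at least 73).
    (g): 70 < 73 [not met]
    (h): 76 (plaintiff's 20 disregarded) ≥ 73 [met]
  Not every element is met, so the defendant fails to carry Stage 5.
So the plaintiff prevails.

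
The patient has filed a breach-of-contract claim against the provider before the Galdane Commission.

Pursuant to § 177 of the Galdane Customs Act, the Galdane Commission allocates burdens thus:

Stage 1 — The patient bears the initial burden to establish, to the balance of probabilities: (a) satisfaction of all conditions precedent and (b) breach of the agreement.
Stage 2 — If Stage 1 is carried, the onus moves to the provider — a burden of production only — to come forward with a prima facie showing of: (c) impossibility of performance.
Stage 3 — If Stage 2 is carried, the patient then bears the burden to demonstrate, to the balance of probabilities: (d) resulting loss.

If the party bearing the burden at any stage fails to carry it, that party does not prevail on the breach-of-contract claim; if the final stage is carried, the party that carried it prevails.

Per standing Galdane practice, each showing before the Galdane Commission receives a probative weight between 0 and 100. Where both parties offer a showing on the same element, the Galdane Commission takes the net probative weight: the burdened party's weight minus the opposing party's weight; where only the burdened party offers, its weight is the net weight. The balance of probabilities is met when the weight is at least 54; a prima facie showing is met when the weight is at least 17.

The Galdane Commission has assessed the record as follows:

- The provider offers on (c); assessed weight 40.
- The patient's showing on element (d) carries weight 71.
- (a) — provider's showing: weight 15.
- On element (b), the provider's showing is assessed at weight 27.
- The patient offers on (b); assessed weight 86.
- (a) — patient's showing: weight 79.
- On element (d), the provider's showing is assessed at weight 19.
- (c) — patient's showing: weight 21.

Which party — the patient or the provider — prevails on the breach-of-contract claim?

provider

Stage 1 (patient, the balance of probabilities, weight is at least 54): (a) net 79−15=64 ≥ 54 — meets; (b) net 86−27=59 ≥ 54 — meets.
  The patient carries Stage 1; the provider now bears the burden.
Stage 2 (provider, a prima facie showing, weight is at least 17): (c) net 40−21=19 ≥ 17 — meets.
  All elements met. The burden passes to the patient.
Stage 3 (patient, the balance of probabilities, weight is at least 54): (d) net 71−19=52 < 54 — fails.
  The patient does not carry Stage 3.
The analysis ends at Stage 3; the provider prevails.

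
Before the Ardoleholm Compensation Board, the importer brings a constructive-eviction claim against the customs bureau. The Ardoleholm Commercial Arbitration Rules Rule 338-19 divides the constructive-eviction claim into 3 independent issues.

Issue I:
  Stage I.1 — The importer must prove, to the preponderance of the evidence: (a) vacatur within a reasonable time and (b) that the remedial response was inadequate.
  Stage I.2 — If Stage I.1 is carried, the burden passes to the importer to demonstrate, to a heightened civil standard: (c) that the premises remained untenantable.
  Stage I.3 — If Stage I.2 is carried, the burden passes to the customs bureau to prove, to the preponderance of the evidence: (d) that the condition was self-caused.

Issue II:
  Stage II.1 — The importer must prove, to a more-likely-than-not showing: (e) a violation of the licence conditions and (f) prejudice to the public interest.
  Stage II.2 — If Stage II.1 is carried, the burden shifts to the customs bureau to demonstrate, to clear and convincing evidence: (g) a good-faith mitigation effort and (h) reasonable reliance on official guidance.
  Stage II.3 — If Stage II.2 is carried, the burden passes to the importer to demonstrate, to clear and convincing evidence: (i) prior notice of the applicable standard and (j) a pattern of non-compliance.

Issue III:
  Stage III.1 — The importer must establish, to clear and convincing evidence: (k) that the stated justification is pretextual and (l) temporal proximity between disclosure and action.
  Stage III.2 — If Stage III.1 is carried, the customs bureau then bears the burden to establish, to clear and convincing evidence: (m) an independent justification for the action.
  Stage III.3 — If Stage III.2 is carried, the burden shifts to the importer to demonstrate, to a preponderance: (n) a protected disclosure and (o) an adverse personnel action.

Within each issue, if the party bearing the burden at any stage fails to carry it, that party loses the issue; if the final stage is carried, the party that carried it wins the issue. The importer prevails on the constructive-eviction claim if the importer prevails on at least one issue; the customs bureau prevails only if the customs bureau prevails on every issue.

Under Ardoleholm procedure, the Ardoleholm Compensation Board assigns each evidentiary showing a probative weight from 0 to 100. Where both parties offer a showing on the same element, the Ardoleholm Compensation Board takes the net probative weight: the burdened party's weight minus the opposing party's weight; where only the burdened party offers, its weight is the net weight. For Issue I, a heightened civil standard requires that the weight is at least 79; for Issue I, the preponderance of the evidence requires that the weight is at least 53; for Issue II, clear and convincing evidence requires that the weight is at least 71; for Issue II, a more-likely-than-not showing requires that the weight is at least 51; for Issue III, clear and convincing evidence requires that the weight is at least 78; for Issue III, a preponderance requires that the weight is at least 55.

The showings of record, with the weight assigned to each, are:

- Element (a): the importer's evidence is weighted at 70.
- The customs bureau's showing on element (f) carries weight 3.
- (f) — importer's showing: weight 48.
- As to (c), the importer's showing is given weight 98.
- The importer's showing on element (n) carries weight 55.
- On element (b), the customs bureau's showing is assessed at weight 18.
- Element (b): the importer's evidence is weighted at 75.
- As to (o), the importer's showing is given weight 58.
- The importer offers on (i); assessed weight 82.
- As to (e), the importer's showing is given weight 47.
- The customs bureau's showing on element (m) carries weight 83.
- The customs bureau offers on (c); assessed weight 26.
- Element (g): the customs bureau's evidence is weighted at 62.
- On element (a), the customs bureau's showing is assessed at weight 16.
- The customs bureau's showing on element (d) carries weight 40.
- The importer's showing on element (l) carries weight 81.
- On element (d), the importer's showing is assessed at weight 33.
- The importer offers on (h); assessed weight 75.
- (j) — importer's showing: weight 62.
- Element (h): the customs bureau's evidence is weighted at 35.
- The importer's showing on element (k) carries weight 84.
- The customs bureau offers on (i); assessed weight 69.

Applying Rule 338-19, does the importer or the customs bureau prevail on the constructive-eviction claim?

importer

— Issue I —
Stage I.1 — burden on importer; standard: the preponderance of the evidence (weight is at least 53).
    (a): 70 − 16 = 54 ≥ 53 [met]
    (b): 75 − 18 = 57 ≥ 53 [met]
  All elements met. The importer retains the burden for Stage I.2.
Stage I.2 — burden on importer; standard: a heightened civil standard (weight is at least 79).
    (c): 98 − 26 = 72 < 79 [not met]
  The importer does not carry Stage I.2.
The analysis ends at Stage I.2; the customs bureau prevails on this issue.
— Issue II —
At Stage II.1 the importer must meet a more-likely-than-not showing (weight is at least 51): on (e) the weight is 47, < 51, so (e) does not meet the standard; on (f) the weight is 48 less the opposing 3 gives net 45, which does not reach 51, so (f) does not meet the standard.
  Not every element is met, so the importer fails to carry Stage II.1.
So the customs bureau prevails on this issue.
— Issue III —
At Stage III.1 the importer must meet clear and convincing evidence (weight is at least 78): on (k) the weight is 84, which does reach 78, so (k) meets the standard; on (l) the weight is 81, ≥ 78, so (l) meets the standard.
  Stage III.1 is satisfied; the onus moves to the customs bureau.
At Stage III.2 the customs bureau must meet clear and convincing evidence (weight is at least 78): on (m) the weight is 83, ≥ 78, so (m) meets the standard.
  Stage III.2 is satisfied; the onus moves to the importer.
At Stage III.3 the importer must meet a preponderance (weight is at least 55): on (n) the weight is 55, ≥ 55, so (n) meets the standard; on (o) the weight is 58, which does reach 55, so (o) meets the standard.
  Stage III.3 carried; the final stage is satisfied.
All stages carried — the importer prevails on this issue.
Per-issue: Issue I → customs bureau; Issue II → customs bureau; Issue III → importer. The importer must prevail on at least one issue; overall, the importer prevails.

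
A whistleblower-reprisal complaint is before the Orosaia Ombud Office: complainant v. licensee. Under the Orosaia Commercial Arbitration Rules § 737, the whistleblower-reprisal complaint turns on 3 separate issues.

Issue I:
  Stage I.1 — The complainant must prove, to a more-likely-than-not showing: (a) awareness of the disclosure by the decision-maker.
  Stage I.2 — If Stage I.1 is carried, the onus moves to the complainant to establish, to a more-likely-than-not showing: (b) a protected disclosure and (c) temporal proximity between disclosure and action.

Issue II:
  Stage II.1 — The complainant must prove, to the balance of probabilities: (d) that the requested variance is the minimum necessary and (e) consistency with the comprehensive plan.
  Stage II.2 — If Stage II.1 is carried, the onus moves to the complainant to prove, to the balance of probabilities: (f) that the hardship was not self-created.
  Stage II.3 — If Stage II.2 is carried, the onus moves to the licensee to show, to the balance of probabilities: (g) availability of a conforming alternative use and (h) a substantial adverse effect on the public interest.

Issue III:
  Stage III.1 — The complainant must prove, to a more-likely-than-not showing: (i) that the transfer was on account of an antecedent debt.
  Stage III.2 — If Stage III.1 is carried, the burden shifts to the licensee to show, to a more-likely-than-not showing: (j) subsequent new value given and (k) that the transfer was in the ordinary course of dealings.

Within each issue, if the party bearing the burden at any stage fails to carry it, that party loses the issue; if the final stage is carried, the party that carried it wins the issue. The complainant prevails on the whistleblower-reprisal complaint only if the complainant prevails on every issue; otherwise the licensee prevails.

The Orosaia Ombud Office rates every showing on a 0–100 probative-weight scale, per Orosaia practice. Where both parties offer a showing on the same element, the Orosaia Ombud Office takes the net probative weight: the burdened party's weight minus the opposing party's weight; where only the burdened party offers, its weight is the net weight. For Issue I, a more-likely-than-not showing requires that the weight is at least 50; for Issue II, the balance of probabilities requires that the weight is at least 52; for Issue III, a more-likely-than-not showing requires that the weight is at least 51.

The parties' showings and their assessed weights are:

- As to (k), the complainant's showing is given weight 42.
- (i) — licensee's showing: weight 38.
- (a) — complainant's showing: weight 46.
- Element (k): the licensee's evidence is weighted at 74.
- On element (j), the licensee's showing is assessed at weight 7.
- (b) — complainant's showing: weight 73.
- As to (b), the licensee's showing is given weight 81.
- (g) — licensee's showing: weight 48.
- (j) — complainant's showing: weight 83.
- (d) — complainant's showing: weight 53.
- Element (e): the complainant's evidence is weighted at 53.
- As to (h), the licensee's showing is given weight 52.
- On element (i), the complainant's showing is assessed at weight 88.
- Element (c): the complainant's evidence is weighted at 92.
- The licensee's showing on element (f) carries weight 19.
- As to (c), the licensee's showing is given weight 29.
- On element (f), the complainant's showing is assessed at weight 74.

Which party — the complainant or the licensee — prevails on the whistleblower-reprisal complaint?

— Issue I —
Stage I.1 (complainant, a more-likely-than-not showing, weight is at least 50): (a) 46 < 50 — fails.
  Not every element is met, so the complainant fails to carry Stage I.1.
The licensee prevails on this issue.
— Issue II —
Stage II.1 (complainant, the balance of probabilities, weight is at least 52): (d) 53 ≥ 52 — meets; (e) 53 ≥ 52 — meets.
  Stage II.1 is satisfied; the complainant continues to bear the burden.
Stage II.2 (complainant, the balance of probabilities, weight is at least 52): (f) net 74−19=55 ≥ 52 — meets.
  Stage II.2 carried; the burden shifts to the licensee.
Stage II.3 (licensee, the balance of probabilities, weight is at least 52): (g) 48 < 52 — fails; (h) 52 ≥ 52 — meets.
  The licensee does not carry Stage II.3.
So the complainant prevails on this issue.
— Issue III —
Stage III.1 (complainant, a more-likely-than-not showing, weight is at least 51): (i) net 88−38=50 < 51 — fails.
  Stage III.1 not carried; the complainant fails its burden.
The analysis ends at Stage III.1; the licensee prevails on this issue.
Per-issue: Issue I → licensee; Issue II → complainant; Issue III → licensee. The complainant must prevail on every issue; overall, the licensee prevails.

licensee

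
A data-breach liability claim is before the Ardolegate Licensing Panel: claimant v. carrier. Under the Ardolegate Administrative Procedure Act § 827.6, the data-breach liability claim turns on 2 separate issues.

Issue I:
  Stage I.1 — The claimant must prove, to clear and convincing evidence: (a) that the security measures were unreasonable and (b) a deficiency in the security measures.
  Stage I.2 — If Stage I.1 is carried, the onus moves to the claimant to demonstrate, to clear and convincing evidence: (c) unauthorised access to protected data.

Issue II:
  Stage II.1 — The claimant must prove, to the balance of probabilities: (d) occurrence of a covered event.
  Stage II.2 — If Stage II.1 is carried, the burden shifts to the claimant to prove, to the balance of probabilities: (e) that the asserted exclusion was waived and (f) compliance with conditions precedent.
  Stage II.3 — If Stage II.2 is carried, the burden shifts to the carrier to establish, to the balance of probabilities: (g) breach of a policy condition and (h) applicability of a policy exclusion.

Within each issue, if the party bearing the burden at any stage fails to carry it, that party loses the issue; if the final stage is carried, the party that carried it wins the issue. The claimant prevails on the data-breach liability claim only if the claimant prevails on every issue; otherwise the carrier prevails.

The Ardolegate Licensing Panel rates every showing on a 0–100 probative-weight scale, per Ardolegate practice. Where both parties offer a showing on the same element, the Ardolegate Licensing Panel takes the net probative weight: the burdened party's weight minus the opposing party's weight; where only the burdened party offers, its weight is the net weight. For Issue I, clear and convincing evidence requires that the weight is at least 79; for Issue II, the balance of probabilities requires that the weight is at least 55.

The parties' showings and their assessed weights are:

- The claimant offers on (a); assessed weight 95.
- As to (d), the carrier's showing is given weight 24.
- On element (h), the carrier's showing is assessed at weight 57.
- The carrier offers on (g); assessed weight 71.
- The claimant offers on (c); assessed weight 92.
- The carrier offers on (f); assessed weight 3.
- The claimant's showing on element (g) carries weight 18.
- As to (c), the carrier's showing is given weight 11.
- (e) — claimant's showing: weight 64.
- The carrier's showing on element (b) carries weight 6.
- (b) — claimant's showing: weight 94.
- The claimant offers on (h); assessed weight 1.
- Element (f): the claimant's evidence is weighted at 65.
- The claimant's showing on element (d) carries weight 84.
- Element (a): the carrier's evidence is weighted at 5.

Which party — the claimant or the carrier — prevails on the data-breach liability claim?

claimant

— Issue I —
Stage I.1 (claimant, clear and convincing evidence, weight is at least 79): (a) net 95−5=90 ≥ 79 — meets; (b) net 94−6=88 ≥ 79 — meets.
  All elements met. The claimant retains the burden for Stage I.2.
Stage I.2 (claimant, clear and convincing evidence, weight is at least 79): (c) net 92−11=81 ≥ 79 — meets.
  All elements met at the final stage.
Every stage carried; the claimant prevails on this issue.
— Issue II —
Stage II.1 — burden on claimant; standard: the balance of probabilities (weight is at least 55).
    (d): 84 − 24 = 60 ≥ 55 [met]
  All elements met. The claimant retains the burden for Stage II.2.
Stage II.2 — burden on claimant; standard: the balance of probabilities (weight is at least 55).
    (e): 64 ≥ 55 [met]
    (f): 65 − 3 = 62 ≥ 55 [met]
  The claimant carries Stage II.2; the carrier now bears the burden.
Stage II.3 — burden on carrier; standard: the balance of probabilities (weight is at least 55).
    (g): 71 − 18 = 53 < 55 [not met]
    (h): 57 − 1 = 56 ≥ 55 [met]
  Not every element is met, so the carrier fails to carry Stage II.3.
The analysis ends at Stage II.3; the claimant prevails on this issue.
Per-issue: Issue I → claimant; Issue II → claimant. The claimant must prevail on every issue; overall, the claimant prevails.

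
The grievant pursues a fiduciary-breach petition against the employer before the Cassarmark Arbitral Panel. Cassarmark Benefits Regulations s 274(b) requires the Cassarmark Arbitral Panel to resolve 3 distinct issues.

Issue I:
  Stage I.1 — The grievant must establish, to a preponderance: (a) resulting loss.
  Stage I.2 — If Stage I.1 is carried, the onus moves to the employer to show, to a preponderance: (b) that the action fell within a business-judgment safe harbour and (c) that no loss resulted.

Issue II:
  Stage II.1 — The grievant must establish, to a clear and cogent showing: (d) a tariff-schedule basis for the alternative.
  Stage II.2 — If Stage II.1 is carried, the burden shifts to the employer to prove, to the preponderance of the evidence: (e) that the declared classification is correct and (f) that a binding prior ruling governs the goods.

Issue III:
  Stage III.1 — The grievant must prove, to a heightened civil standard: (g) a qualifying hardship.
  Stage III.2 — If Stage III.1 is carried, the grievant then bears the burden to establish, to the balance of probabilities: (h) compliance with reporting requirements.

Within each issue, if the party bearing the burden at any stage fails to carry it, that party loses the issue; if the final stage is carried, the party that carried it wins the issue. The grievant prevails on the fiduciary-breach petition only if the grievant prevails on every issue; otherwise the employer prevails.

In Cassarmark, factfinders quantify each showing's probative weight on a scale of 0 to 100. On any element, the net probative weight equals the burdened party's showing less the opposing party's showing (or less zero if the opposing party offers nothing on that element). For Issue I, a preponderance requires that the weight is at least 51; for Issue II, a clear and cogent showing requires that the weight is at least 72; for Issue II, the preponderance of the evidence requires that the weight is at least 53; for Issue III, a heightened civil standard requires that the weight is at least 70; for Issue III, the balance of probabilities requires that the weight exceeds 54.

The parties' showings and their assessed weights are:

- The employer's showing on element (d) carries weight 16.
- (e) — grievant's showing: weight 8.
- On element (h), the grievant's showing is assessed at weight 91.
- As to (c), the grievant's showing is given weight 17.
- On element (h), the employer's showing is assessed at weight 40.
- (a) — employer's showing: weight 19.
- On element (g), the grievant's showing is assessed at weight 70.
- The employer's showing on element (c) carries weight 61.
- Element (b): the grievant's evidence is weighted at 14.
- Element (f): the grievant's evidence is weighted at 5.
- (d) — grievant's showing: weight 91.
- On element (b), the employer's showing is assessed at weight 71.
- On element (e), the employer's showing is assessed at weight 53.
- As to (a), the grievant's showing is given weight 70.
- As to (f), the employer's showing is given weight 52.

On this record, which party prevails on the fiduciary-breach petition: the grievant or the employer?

employer

— Issue I —
Stage I.1 — burden on grievant; standard: a preponderance (weight is at least 51).
    (a): 70 − 19 = 51 ≥ 51 [met]
  All elements met. The burden passes to the employer.
Stage I.2 — burden on employer; standard: a preponderance (weight is at least 51).
    (b): 71 − 14 = 57 ≥ 51 [met]
    (c): 61 − 17 = 44 < 51 [not met]
  Not every element is met, so the employer fails to carry Stage I.2.
The grievant prevails on this issue.
— Issue II —
At Stage II.1 the grievant must meet a clear and cogent showing (weight is at least 72): on (d) the weight is 91 less the opposing 16 gives net 75, ≥ 72, so (d) meets the standard.
  Stage II.1 carried; the burden shifts to the employer.
At Stage II.2 the employer must meet the preponderance of the evidence (weight is at least 53): on (e) the weight is 53 less the opposing 8 gives net 45, < 53, so (e) does not meet the standard; on (f) the weight is 52 less the opposing 5 gives net 47, which does not reach 53, so (f) does not meet the standard.
  Not every element is met, so the employer fails to carry Stage II.2.
So the grievant prevails on this issue.
— Issue III —
At Stage III.1 the grievant must meet a heightened civil standard (weight is at least 70): on (g) the weight is 70, which does reach 70, so (g) meets the standard.
  All elements met. The grievant retains the burden for Stage III.2.
At Stage III.2 the grievant must meet the balance of probabilities (weight exceeds 54): on (h) the weight is 91 less the opposing 40 gives net 51, which does not exceed 54, so (h) does not meet the standard.
  Not every element is met, so the grievant fails to carry Stage III.2.
The employer prevails on this issue.
Per-issue: Issue I → grievant; Issue II → grievant; Issue III → employer. The grievant must prevail on every issue; overall, the employer prevails.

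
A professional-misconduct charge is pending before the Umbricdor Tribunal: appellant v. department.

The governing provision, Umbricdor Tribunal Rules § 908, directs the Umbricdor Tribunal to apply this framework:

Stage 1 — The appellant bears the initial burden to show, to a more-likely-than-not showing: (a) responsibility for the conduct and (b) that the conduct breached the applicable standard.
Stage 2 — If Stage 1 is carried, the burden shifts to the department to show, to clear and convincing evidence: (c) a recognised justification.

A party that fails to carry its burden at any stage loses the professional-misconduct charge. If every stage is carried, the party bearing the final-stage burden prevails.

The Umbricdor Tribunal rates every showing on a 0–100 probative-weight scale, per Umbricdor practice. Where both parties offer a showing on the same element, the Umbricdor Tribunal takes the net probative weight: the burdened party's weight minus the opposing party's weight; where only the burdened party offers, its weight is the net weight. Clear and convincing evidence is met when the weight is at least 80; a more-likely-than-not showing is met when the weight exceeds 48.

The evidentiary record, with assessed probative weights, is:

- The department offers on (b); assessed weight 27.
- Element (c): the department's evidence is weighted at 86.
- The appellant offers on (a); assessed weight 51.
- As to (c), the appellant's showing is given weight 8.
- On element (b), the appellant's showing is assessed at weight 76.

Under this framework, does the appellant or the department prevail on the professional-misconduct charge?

Stage 1 — burden on appellant; standard: a more-likely-than-not showing (weight exceeds 48).
    (a): 51 > 48 [met]
    (b): 76 − 27 = 49 > 48 [met]
  The appellant carries Stage 1; the department now bears the burden.
Stage 2 — burden on department; standard: clear and convincing evidence (weight is at least 80).
    (c): 86 − 8 = 78 < 80 [not met]
  Not every element is met, so the department fails to carry Stage 2.
So the appellant prevails.

appellant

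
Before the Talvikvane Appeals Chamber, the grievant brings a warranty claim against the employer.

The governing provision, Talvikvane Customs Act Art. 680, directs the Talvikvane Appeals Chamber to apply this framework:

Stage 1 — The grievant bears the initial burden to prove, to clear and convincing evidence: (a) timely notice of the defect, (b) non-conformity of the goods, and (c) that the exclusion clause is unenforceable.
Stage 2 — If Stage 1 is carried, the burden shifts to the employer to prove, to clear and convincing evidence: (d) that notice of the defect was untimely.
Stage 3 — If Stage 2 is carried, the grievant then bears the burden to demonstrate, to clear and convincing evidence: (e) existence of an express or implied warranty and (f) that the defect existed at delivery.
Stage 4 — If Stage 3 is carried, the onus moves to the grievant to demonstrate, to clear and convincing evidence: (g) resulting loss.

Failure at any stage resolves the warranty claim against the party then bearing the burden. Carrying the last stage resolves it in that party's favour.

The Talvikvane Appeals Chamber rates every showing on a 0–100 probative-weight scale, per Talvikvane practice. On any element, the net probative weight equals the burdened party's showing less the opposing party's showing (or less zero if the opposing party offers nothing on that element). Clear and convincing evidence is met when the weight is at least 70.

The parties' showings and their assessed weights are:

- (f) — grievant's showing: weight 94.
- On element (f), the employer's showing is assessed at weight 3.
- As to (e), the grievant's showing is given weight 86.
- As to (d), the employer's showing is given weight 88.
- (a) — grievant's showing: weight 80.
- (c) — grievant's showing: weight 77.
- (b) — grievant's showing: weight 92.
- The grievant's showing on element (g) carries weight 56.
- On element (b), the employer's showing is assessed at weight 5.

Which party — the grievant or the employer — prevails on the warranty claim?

Stage 1 — burden on grievant; standard: clear and convincing evidence (weight is at least 70).
    (a): 80 ≥ 70 [met]
    (b): 92 − 5 = 87 ≥ 70 [met]
    (c): 77 ≥ 70 [met]
  All elements met. The burden passes to the employer.
Stage 2 — burden on employer; standard: clear and convincing evidence (weight is at least 70).
    (d): 88 ≥ 70 [met]
  Stage 2 is satisfied; the onus moves to the grievant.
Stage 3 — burden on grievant; standard: clear and convincing evidence (weight is at least 70).
    (e): 86 ≥ 70 [met]
    (f): 94 − 3 = 91 ≥ 70 [met]
  Stage 3 is satisfied; the grievant continues to bear the burden.
Stage 4 — burden on grievant; standard: clear and convincing evidence (weight is at least 70).
    (g): 56 < 70 [not met]
  The grievant does not carry Stage 4.
So the employer prevails.

employer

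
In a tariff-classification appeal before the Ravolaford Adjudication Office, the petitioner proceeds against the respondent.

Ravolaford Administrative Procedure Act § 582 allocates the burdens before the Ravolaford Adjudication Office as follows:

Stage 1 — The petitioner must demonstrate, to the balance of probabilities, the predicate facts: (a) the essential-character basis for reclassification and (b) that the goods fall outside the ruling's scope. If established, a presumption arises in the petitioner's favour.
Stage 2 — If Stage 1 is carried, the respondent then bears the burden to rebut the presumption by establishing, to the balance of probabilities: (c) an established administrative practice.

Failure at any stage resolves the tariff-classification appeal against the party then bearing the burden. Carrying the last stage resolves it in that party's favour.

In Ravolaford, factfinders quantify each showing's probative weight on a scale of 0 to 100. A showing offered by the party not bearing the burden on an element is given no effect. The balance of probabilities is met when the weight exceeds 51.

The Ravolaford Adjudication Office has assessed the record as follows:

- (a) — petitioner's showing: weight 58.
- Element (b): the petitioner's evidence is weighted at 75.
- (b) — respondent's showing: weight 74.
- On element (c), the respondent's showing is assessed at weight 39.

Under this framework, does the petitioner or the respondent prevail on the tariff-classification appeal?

At Stage 1 the petitioner must meet the balance of probabilities (weight exceeds 51): on (a) the weight is 58, > 51, so (a) meets the standard; on (b) the weight is 75 (the respondent's 74 is given no effect), which does exceed 51, so (b) meets the standard.
  Stage 1 is satisfied; the onus moves to the respondent.
At Stage 2 the respondent must meet the balance of probabilities (weight exceeds 51): on (c) the weight is 39, ≤ 51, so (c) does not meet the standard.
  The respondent does not carry Stage 2.
The analysis ends at Stage 2; the petitioner prevails.

petitioner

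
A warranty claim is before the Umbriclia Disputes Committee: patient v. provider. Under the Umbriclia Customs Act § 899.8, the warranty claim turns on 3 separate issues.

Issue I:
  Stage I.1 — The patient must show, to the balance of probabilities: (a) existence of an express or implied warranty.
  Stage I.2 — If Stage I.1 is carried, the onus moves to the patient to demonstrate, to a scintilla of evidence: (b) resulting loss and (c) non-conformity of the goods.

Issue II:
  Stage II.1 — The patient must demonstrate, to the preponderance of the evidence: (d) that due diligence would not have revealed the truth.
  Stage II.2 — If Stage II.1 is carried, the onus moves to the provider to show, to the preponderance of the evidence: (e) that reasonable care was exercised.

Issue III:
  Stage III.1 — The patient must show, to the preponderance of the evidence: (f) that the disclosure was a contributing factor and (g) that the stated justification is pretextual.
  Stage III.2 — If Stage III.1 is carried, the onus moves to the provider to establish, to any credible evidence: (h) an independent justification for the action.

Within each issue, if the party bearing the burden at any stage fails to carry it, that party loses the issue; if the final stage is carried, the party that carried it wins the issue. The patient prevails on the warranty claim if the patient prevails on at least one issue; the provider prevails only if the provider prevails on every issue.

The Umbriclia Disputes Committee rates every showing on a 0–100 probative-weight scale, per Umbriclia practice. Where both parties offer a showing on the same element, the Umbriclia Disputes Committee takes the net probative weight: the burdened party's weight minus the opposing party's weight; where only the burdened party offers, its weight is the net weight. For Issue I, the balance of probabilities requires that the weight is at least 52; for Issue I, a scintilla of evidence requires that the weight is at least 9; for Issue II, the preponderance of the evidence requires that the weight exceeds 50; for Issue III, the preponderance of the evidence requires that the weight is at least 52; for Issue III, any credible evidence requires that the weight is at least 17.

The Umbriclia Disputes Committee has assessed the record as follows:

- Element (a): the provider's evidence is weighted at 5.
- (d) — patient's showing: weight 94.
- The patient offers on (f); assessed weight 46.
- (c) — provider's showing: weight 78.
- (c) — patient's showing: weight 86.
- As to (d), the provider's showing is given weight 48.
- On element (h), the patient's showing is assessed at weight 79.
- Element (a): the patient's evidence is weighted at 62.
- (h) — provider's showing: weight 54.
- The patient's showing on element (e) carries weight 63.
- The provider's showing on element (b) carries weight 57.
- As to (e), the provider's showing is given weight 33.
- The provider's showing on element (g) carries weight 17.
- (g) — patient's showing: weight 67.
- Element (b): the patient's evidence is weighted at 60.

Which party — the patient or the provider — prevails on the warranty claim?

provider

— Issue I —
Stage I.1 (patient, the balance of probabilities, weight is at least 52): (a) net 62−5=57 ≥ 52 — meets.
  Stage I.1 carried; the burden remains with the patient.
Stage I.2 (patient, a scintilla of evidence, weight is at least 9): (b) net 60−57=3 < 9 — fails; (c) net 86−78=8 < 9 — fails.
  The patient does not carry Stage I.2.
The analysis ends at Stage I.2; the provider prevails on this issue.
— Issue II —
Stage II.1 (patient, the preponderance of the evidence, weight exceeds 50): (d) net 94−48=46 ≤ 50 — fails.
  Not every element is met, so the patient fails to carry Stage II.1.
So the provider prevails on this issue.
— Issue III —
At Stage III.1 the patient must meet the preponderance of the evidence (weight is at least 52): on (f) the weight is 46, < 52, so (f) does not meet the standard; on (g) the weight is 67 less the opposing 17 gives net 50, which does not reach 52, so (g) does not meet the standard.
  Not every element is met, so the patient fails to carry Stage III.1.
The analysis ends at Stage III.1; the provider prevails on this issue.
Per-issue: Issue I → provider; Issue II → provider; Issue III → provider. The patient must prevail on at least one issue; overall, the provider prevails.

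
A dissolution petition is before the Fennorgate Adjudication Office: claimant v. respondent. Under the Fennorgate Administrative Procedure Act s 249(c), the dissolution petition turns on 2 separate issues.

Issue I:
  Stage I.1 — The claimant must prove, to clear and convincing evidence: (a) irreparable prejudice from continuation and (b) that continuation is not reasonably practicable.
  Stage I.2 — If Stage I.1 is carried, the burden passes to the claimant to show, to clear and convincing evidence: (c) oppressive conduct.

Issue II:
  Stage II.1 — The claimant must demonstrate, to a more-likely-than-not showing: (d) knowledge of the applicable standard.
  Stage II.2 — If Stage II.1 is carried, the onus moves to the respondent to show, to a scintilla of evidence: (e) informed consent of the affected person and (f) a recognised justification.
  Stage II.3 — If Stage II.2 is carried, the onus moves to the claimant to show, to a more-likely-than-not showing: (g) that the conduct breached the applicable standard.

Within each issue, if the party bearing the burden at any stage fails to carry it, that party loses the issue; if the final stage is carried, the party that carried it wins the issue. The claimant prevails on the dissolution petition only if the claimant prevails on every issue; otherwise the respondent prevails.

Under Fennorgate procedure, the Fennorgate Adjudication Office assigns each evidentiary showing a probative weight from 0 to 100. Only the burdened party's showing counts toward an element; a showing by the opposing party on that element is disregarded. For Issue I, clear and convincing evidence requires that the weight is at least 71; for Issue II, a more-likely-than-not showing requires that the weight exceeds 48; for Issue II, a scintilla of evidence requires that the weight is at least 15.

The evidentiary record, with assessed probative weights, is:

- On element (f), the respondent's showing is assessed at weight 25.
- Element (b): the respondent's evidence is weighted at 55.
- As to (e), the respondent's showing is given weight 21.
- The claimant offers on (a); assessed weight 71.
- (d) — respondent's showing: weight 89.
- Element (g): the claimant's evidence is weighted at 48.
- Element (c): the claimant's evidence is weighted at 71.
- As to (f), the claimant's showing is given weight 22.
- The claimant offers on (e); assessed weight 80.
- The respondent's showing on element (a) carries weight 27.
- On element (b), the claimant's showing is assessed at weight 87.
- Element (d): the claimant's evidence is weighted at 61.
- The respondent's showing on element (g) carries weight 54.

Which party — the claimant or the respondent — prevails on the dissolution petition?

— Issue I —
Stage I.1 — burden on claimant; standard: clear and convincing evidence (weight is at least 71).
    (a): 71 (respondent's 27 disregarded) ≥ 71 [met]
    (b): 87 (respondent's 55 disregarded) ≥ 71 [met]
  Stage I.1 carried; the burden remains with the claimant.
Stage I.2 — burden on claimant; standard: clear and convincing evidence (weight is at least 71).
    (c): 71 ≥ 71 [met]
  All elements met at the final stage.
Every stage carried; the claimant prevails on this issue.
— Issue II —
Stage II.1 — burden on claimant; standard: a more-likely-than-not showing (weight exceeds 48).
    (d): 61 (respondent's 89 disregarded) > 48 [met]
  All elements met. The burden passes to the respondent.
Stage II.2 — burden on respondent; standard: a scintilla of evidence (weight is at least 15).
    (e): 21 (claimant's 80 disregarded) ≥ 15 [met]
    (f): 25 (claimant's 22 disregarded) ≥ 15 [met]
  Stage II.2 is satisfied; the onus moves to the claimant.
Stage II.3 — burden on claimant; standard: a more-likely-than-not showing (weight exceeds 48).
    (g): 48 (respondent's 54 disregarded) ≤ 48 [not met]
  The claimant does not carry Stage II.3.
So the respondent prevails on this issue.
Per-issue: Issue I → claimant; Issue II → respondent. The claimant must prevail on every issue; overall, the respondent prevails.

respondent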